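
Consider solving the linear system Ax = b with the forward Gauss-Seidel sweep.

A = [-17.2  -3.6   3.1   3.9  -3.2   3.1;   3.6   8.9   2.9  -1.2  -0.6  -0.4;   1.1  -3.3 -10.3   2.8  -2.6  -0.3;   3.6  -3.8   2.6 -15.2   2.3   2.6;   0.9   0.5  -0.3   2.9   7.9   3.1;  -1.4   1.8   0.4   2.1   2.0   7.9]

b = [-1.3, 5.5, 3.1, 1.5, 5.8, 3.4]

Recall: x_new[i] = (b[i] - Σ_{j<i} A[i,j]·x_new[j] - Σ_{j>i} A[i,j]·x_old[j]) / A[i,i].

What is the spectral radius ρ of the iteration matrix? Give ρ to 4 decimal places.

Write A = D+L+U with D = diag(-17.2, 8.9, -10.3, -15.2, 7.9, 7.9).
T_GS = -(D+L)⁻¹U: row 0 first, T[0,4] = -(-3.2)/(-17.2) = -0.1860; later rows by forward substitution.
  T[0,:] = [+0.0000  -0.2093  +0.1802  +0.2267  -0.1860  +0.1802]
  T[1,:] = [+0.0000  +0.0847  -0.3987  +0.0431  +0.1427  -0.0280]
  T[2,:] = [+0.0000  -0.0495  +0.1470  +0.2822  -0.3180  -0.0009]
  T[3,:] = [+0.0000  -0.0792  +0.1675  +0.0912  +0.0172  +0.2206]
  T[4,:] = [+0.0000  +0.0457  -0.0512  -0.0513  -0.0062  -0.4922]
  T[5,:] = [+0.0000  -0.0444  +0.0838  +0.0048  -0.0524  +0.1043]
|roots of det(T-λI)|: 0.5557, 0.1980, 0.1980, 0.1090, 0.0821, 0.0000.
spectral radius ρ = 0.5557; 0.5557 < 1, so it converges for any x₀.

0.5557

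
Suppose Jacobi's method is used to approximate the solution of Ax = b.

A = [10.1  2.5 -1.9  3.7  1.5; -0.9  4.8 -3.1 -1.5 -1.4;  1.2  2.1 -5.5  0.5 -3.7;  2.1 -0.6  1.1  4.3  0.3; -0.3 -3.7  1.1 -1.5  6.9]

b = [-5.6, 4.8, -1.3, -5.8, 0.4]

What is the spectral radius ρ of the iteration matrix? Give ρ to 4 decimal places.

Split A = D + L + U, D = diag(10.1, 4.8, -5.5, 4.3, 6.9).
Jacobi: T = -D⁻¹(L+U), T[1,0] = -(-0.9)/(4.8) = +0.1875; T[1,1] = 0.
  T[0,:] = [+0.0000, -0.2475, +0.1881, -0.3663, -0.1485]
  T[1,:] = [+0.1875, +0.0000, +0.6458, +0.3125, +0.2917]
  T[2,:] = [+0.2182, +0.3818, +0.0000, +0.0909, -0.6727]
  T[3,:] = [-0.4884, +0.1395, -0.2558, +0.0000, -0.0698]
  T[4,:] = [+0.0435, +0.5362, -0.1594, +0.2174, +0.0000]
|eigenvalues of T|: 0.8958, 0.4762, 0.4529, 0.4529, 0.3637.
spectral radius ρ = 0.8958; 0.8958 < 1, so it converges for any x₀.

0.8958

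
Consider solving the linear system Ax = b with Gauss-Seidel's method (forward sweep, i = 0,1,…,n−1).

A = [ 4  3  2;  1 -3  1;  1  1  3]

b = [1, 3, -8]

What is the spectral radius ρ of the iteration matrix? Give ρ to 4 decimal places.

Split A = D + L + U, D = diag(4, -3, 3).
Gauss-Seidel: T = -(D+L)⁻¹U, row 0 first, T[0,2] = -(2)/(4) = -0.5000; later rows by forward substitution.
  T[0,:] = [+0.0000, -0.7500, -0.5000]
  T[1,:] = [+0.0000, -0.2500, +0.1667]
  T[2,:] = [+0.0000, +0.3333, +0.1111]
moduli |λ_i(T)| = 0.3664, 0.2275, 0.0000.
ρ(T) = max|λ| = 0.3664; 0.3664 < 1 ⇒ converges.

0.3664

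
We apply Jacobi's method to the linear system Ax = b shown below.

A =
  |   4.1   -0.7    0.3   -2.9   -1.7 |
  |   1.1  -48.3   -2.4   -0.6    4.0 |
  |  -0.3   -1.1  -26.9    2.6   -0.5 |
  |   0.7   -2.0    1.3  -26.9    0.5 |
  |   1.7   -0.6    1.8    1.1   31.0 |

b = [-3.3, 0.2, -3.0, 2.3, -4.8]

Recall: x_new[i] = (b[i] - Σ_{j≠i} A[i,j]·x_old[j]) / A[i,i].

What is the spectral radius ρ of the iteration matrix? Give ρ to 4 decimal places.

0.1736

Split A = D + L + U, D = diag(4.1, -48.3, -26.9, -26.9, 31).
Jacobi: T = -D⁻¹(L+U), T[2,4] = -(-0.5)/(-26.9) = -0.0186; T[2,2] = 0.
  T[0,:] = [+0.0000 +0.1707 -0.0732 +0.7073 +0.4146]
  T[1,:] = [+0.0228 +0.0000 -0.0497 -0.0124 +0.0828]
  T[2,:] = [-0.0112 -0.0409 +0.0000 +0.0967 -0.0186]
  T[3,:] = [+0.0260 -0.0743 +0.0483 +0.0000 +0.0186]
  T[4,:] = [-0.0548 +0.0194 -0.0581 -0.0355 +0.0000]
eigenvalue magnitudes: 0.1736, 0.1360, 0.1360, 0.1311, 0.0450.
spectral radius ρ = 0.1736; 0.1736 < 1 ⇒ converges.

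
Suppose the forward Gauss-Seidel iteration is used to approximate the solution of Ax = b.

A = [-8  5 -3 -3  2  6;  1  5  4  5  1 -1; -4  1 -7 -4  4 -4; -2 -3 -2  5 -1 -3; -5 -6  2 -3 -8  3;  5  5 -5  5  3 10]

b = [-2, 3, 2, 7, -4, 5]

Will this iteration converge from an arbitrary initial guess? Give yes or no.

no

Let D = diag(-8, 5, -7, 5, -8, 10); L, U the strict triangles.
GS T = -(D+L)⁻¹U: row 0 first, T[0,2] = -(-3)/(-8) = -0.3750; later rows by forward substitution.
  T[0,:] = [+0.0000 +0.6250 -0.3750 -0.3750 +0.2500 +0.7500]
  T[1,:] = [+0.0000 -0.1250 -0.7250 -0.9250 -0.2500 +0.0500]
  T[2,:] = [+0.0000 -0.3750 +0.1107 -0.4893 +0.3929 -0.9929]
  T[3,:] = [+0.0000 +0.0250 -0.5407 -0.9007 +0.3071 +0.5329]
  T[4,:] = [+0.0000 -0.4000 +1.0086 +1.1436 +0.0143 -0.5793]
  T[5,:] = [+0.0000 -0.3300 +0.5731 +0.5126 +0.0386 -0.9891]
moduli |λ_i(T)| = 1.6456, 0.7535, 0.7240, 0.2605, 0.0458, 0.0000.
ρ = 1.6456; 1.6456 > 1, so it fails to converge.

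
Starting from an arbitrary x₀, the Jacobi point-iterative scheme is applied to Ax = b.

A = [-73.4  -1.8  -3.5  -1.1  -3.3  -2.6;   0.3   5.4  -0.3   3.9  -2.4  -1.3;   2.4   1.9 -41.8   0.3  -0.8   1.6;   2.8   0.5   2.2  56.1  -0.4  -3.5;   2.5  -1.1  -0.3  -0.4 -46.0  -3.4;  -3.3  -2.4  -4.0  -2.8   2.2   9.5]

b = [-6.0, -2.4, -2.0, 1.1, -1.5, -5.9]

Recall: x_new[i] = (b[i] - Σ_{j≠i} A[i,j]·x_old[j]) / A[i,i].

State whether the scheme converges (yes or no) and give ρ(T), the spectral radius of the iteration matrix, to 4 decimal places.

yes, ρ = 0.3592

Diagonal D = diag(-73.4, 5.4, -41.8, 56.1, -46, 9.5); L, U strict lower/upper.
Jacobi: T = -D⁻¹(L+U), T[4,3] = -(-0.4)/(-46) = -0.0087; T[4,4] = 0.
  T[0,:] = [+0.0000, -0.0245, -0.0477, -0.0150, -0.0450, -0.0354]
  T[1,:] = [-0.0556, +0.0000, +0.0556, -0.7222, +0.4444, +0.2407]
  T[2,:] = [+0.0574, +0.0455, +0.0000, +0.0072, -0.0191, +0.0383]
  T[3,:] = [-0.0499, -0.0089, -0.0392, +0.0000, +0.0071, +0.0624]
  T[4,:] = [+0.0543, -0.0239, -0.0065, -0.0087, +0.0000, -0.0739]
  T[5,:] = [+0.3474, +0.2526, +0.4211, +0.2947, -0.2316, +0.0000]
|λ(T)| sorted: 0.3592, 0.2346, 0.2346, 0.0644, 0.0415, 0.0415.
ρ(T) = max|λ| = 0.3592; 0.3592 < 1, so it converges for any x₀.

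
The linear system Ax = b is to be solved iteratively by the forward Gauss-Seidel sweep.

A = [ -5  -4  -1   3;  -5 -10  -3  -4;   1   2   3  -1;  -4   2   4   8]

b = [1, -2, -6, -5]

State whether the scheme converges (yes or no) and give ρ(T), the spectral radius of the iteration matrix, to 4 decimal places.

Write A = D+L+U with D = diag(-5, -10, 3, 8).
T_GS = -(D+L)⁻¹U: row 0 first, T[0,1] = -(-4)/(-5) = -0.8000; later rows by forward substitution.
  T[0,:] = [+0.0000 -0.8000 -0.2000 +0.6000]
  T[1,:] = [+0.0000 +0.4000 -0.2000 -0.7000]
  T[2,:] = [+0.0000 +0.0000 +0.2000 +0.6000]
  T[3,:] = [+0.0000 -0.5000 -0.1500 +0.1750]
|eigenvalues of T|: 0.9064, 0.2101, 0.2101, 0.0000.
ρ = 0.9064; 0.9064 < 1 ⇒ converges.

yes, ρ = 0.9064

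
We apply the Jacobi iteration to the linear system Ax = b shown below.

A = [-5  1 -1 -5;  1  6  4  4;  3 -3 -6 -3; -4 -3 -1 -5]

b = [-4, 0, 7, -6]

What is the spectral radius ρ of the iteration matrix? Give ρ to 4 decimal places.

Split A = D + L + U, D = diag(-5, 6, -6, -5).
T_J = -D⁻¹(L+U): T[2,3] = -(-3)/(-6) = -0.5000; T[2,2] = 0.
  T[0,:] = [+0.0000, +0.2000, -0.2000, -1.0000]
  T[1,:] = [-0.1667, +0.0000, -0.6667, -0.6667]
  T[2,:] = [+0.5000, -0.5000, +0.0000, -0.5000]
  T[3,:] = [-0.8000, -0.6000, -0.2000, +0.0000]
|λ(T)| sorted: 1.2285, 0.8510, 0.8510, 0.4309.
spectral radius ρ = 1.2285; 1.2285 > 1, so it fails to converge.

1.2285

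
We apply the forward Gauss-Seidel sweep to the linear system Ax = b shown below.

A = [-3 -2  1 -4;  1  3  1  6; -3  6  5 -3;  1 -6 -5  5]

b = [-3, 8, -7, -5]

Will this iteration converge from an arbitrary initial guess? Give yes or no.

Split A = D + L + U, D = diag(-3, 3, 5, 5).
GS T = -(D+L)⁻¹U: row 0 first, T[0,1] = -(-2)/(-3) = -0.6667; later rows by forward substitution.
  T[0,:] = [+0.0000 -0.6667 +0.3333 -1.3333]
  T[1,:] = [+0.0000 +0.2222 -0.4444 -1.5556]
  T[2,:] = [+0.0000 -0.6667 +0.7333 +1.6667]
  T[3,:] = [+0.0000 -0.2667 +0.1333 +0.0667]
|roots of det(T-λI)|: 1.4858, 0.4995, 0.0359, 0.0000.
ρ(T) = max|λ| = 1.4858; 1.4858 > 1: divergent.

no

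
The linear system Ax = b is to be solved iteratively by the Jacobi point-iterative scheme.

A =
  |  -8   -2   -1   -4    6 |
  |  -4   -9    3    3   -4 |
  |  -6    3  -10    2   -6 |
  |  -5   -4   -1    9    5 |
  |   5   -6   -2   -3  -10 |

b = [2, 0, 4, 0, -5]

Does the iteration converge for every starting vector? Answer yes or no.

Write A = D+L+U with D = diag(-8, -9, -10, 9, -10).
Jacobi: T = -D⁻¹(L+U), T[2,3] = -(2)/(-10) = +0.2000; T[2,2] = 0.
  T[0,:] = [+0.0000  -0.2500  -0.1250  -0.5000  +0.7500]
  T[1,:] = [-0.4444  +0.0000  +0.3333  +0.3333  -0.4444]
  T[2,:] = [-0.6000  +0.3000  +0.0000  +0.2000  -0.6000]
  T[3,:] = [+0.5556  +0.4444  +0.1111  +0.0000  -0.5556]
  T[4,:] = [+0.5000  -0.6000  -0.2000  -0.3000  +0.0000]
|roots of det(T-λI)|: 1.4061, 0.5353, 0.5353, 0.4122, 0.4122.
ρ = 1.4061; 1.4061 > 1, so it fails to converge.

no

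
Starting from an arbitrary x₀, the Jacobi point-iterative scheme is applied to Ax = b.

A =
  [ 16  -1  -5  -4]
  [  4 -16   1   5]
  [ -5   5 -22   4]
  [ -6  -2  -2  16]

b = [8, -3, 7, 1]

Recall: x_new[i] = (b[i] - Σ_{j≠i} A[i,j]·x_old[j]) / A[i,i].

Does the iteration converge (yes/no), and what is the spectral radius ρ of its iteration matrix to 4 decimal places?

yes, ρ = 0.5185

Write A = D+L+U with D = diag(16, -16, -22, 16).
T_J = -D⁻¹(L+U): T[1,2] = -(1)/(-16) = +0.0625; T[1,1] = 0.
  T[0,:] = [+0.0000  +0.0625  +0.3125  +0.2500]
  T[1,:] = [+0.2500  +0.0000  +0.0625  +0.3125]
  T[2,:] = [-0.2273  +0.2273  +0.0000  +0.1818]
  T[3,:] = [+0.3750  +0.1250  +0.1250  +0.0000]
|eigenvalues of T|: 0.5185, 0.2956, 0.2956, 0.2699.
ρ(T) = max|λ| = 0.5185; 0.5185 < 1 ⇒ converges.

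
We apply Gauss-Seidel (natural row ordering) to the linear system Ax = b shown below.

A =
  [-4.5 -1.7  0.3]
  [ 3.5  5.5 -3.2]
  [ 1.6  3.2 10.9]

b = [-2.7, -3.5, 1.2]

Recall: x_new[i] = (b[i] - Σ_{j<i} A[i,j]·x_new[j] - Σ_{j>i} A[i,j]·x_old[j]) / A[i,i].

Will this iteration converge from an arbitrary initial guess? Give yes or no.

yes

Split A = D + L + U, D = diag(-4.5, 5.5, 10.9).
T_GS = -(D+L)⁻¹U: row 0 first, T[0,1] = -(-1.7)/(-4.5) = -0.3778; later rows by forward substitution.
  T[0,:] = [+0.0000, -0.3778, +0.0667]
  T[1,:] = [+0.0000, +0.2404, +0.5394]
  T[2,:] = [+0.0000, -0.0151, -0.1681]
eigenvalue magnitudes: 0.2194, 0.1471, 0.0000.
ρ = 0.2194; 0.2194 < 1: convergent.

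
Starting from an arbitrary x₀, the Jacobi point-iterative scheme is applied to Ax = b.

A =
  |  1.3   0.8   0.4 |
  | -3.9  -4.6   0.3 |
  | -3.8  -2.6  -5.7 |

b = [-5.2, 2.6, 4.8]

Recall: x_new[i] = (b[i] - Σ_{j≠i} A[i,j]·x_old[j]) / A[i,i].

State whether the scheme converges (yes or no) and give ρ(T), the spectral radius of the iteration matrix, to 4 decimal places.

Diagonal D = diag(1.3, -4.6, -5.7); L, U strict lower/upper.
Jacobi: T = -D⁻¹(L+U), T[0,1] = -(0.8)/(1.3) = -0.6154; T[0,0] = 0.
  T[0,:] = [+0.0000, -0.6154, -0.3077]
  T[1,:] = [-0.8478, +0.0000, +0.0652]
  T[2,:] = [-0.6667, -0.4561, +0.0000]
moduli |λ_i(T)| = 0.8946, 0.7586, 0.1359.
ρ = 0.8946; 0.8946 < 1: convergent.

yes, ρ = 0.8946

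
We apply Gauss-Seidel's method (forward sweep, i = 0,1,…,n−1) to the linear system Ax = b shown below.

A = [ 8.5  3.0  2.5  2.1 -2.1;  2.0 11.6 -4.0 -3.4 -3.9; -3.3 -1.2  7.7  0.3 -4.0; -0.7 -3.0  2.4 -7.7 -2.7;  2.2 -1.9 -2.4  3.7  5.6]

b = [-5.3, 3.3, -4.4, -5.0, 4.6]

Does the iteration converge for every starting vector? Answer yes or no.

yes

Diagonal D = diag(8.5, 11.6, 7.7, -7.7, 5.6); L, U strict lower/upper.
Gauss-Seidel: T = -(D+L)⁻¹U, row 0 first, T[0,3] = -(2.1)/(8.5) = -0.2471; later rows by forward substitution.
  T[0,:] = [+0.0000 -0.3529 -0.2941 -0.2471 +0.2471]
  T[1,:] = [+0.0000 +0.0609 +0.3955 +0.3357 +0.2936]
  T[2,:] = [+0.0000 -0.1418 -0.0644 -0.0925 +0.6711]
  T[3,:] = [+0.0000 -0.0358 -0.1474 -0.1372 -0.2783]
  T[4,:] = [+0.0000 +0.1222 +0.3196 +0.2619 +0.4741]
|λ(T)| sorted: 0.6884, 0.2101, 0.2101, 0.0215, 0.0000.
ρ = 0.6884; 0.6884 < 1 ⇒ converges.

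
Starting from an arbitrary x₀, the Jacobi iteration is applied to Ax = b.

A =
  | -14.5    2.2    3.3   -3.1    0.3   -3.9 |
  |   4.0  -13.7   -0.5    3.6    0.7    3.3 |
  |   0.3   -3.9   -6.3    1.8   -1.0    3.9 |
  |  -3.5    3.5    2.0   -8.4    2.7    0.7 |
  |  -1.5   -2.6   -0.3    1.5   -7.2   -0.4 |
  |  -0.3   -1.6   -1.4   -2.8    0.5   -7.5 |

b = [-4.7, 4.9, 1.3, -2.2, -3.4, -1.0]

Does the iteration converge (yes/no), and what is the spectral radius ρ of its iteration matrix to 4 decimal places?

yes, ρ = 0.8576

A = D + L + U where D = diag(-14.5, -13.7, -6.3, -8.4, -7.2, -7.5).
T_J = -D⁻¹(L+U): T[1,3] = -(3.6)/(-13.7) = +0.2628; T[1,1] = 0.
  T[0,:] = [+0.0000 +0.1517 +0.2276 -0.2138 +0.0207 -0.2690]
  T[1,:] = [+0.2920 +0.0000 -0.0365 +0.2628 +0.0511 +0.2409]
  T[2,:] = [+0.0476 -0.6190 +0.0000 +0.2857 -0.1587 +0.6190]
  T[3,:] = [-0.4167 +0.4167 +0.2381 +0.0000 +0.3214 +0.0833]
  T[4,:] = [-0.2083 -0.3611 -0.0417 +0.2083 +0.0000 -0.0556]
  T[5,:] = [-0.0400 -0.2133 -0.1867 -0.3733 +0.0667 +0.0000]
moduli |λ_i(T)| = 0.8576, 0.4878, 0.4878, 0.3698, 0.2802, 0.2802.
ρ(T) = max|λ| = 0.8576; 0.8576 < 1 ⇒ converges.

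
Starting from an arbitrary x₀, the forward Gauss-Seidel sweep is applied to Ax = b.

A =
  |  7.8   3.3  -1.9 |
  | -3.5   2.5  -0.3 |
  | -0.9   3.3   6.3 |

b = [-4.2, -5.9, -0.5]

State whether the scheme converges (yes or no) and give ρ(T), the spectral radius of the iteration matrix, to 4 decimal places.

Diagonal D = diag(7.8, 2.5, 6.3); L, U strict lower/upper.
T_GS = -(D+L)⁻¹U: row 0 first, T[0,1] = -(3.3)/(7.8) = -0.4231; later rows by forward substitution.
  T[0,:] = [+0.0000 -0.4231 +0.2436]
  T[1,:] = [+0.0000 -0.5923 +0.4610]
  T[2,:] = [+0.0000 +0.2498 -0.2067]
|eigenvalues of T|: 0.7898, 0.0092, 0.0000.
spectral radius ρ = 0.7898; 0.7898 < 1 ⇒ converges.

yes, ρ = 0.7898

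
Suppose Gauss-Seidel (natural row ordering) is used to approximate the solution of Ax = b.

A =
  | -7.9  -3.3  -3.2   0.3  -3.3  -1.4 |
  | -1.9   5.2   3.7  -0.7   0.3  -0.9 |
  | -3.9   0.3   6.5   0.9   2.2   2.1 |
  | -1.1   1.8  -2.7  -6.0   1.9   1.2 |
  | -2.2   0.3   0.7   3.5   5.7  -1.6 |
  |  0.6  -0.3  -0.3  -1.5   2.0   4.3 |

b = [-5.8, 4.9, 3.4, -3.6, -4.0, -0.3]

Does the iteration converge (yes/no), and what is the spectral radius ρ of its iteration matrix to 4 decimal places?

A = D + L + U where D = diag(-7.9, 5.2, 6.5, -6, 5.7, 4.3).
Gauss-Seidel: T = -(D+L)⁻¹U, row 0 first, T[0,1] = -(-3.3)/(-7.9) = -0.4177; later rows by forward substitution.
  T[0,:] = [+0.0000, -0.4177, -0.4051, +0.0380, -0.4177, -0.1772]
  T[1,:] = [+0.0000, -0.1526, -0.8595, +0.1485, -0.2103, +0.1083]
  T[2,:] = [+0.0000, -0.2436, -0.2034, -0.1225, -0.5794, -0.4344]
  T[3,:] = [+0.0000, +0.1404, -0.0921, +0.0927, +0.5909, +0.4605]
  T[4,:] = [+0.0000, -0.2095, -0.0296, -0.0350, -0.4418, -0.0228]
  T[5,:] = [+0.0000, +0.1771, -0.0360, +0.0452, +0.4148, +0.1732]
moduli |λ_i(T)| = 0.8354, 0.4745, 0.2070, 0.0789, 0.0789, 0.0000.
ρ(T) = max|λ| = 0.8354; 0.8354 < 1: convergent.

yes, ρ = 0.8354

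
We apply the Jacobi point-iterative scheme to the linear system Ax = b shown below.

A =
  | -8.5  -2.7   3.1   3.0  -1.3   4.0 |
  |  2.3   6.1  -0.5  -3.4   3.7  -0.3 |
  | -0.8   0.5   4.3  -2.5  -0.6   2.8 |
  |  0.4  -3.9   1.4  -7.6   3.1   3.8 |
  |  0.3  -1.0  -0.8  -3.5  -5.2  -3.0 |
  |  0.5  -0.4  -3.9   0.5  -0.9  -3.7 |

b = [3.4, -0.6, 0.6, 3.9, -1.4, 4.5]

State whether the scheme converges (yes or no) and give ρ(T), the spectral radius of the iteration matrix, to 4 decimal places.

Let D = diag(-8.5, 6.1, 4.3, -7.6, -5.2, -3.7); L, U the strict triangles.
Jacobi T = -D⁻¹(L+U): T[2,5] = -(2.8)/(4.3) = -0.6512; T[2,2] = 0.
  T[0,:] = [+0.0000 -0.3176 +0.3647 +0.3529 -0.1529 +0.4706]
  T[1,:] = [-0.3770 +0.0000 +0.0820 +0.5574 -0.6066 +0.0492]
  T[2,:] = [+0.1860 -0.1163 +0.0000 +0.5814 +0.1395 -0.6512]
  T[3,:] = [+0.0526 -0.5132 +0.1842 +0.0000 +0.4079 +0.5000]
  T[4,:] = [+0.0577 -0.1923 -0.1538 -0.6731 +0.0000 -0.5769]
  T[5,:] = [+0.1351 -0.1081 -1.0541 +0.1351 -0.2432 +0.0000]
|λ(T)| sorted: 1.1704, 0.9346, 0.8049, 0.8049, 0.5417, 0.2862.
spectral radius ρ = 1.1704; 1.1704 > 1 ⇒ diverges.

no, ρ = 1.1704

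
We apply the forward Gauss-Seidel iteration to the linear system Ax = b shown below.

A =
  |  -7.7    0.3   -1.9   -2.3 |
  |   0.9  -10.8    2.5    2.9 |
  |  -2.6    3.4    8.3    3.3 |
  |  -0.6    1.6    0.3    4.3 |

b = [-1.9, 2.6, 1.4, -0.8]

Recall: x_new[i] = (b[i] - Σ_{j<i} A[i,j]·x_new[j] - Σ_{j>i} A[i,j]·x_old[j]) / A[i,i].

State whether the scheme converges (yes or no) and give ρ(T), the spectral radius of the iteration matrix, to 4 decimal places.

Let D = diag(-7.7, -10.8, 8.3, 4.3); L, U the strict triangles.
GS T = -(D+L)⁻¹U: row 0 first, T[0,1] = -(0.3)/(-7.7) = +0.0390; later rows by forward substitution.
  T[0,:] = [+0.0000  +0.0390  -0.2468  -0.2987]
  T[1,:] = [+0.0000  +0.0032  +0.2109  +0.2436]
  T[2,:] = [+0.0000  +0.0109  -0.1637  -0.5910]
  T[3,:] = [+0.0000  +0.0035  -0.1015  -0.0911]
|eigenvalues of T|: 0.3830, 0.1206, 0.0108, 0.0000.
ρ(T) = max|λ| = 0.3830; 0.3830 < 1, so it converges for any x₀.

yes, ρ = 0.3830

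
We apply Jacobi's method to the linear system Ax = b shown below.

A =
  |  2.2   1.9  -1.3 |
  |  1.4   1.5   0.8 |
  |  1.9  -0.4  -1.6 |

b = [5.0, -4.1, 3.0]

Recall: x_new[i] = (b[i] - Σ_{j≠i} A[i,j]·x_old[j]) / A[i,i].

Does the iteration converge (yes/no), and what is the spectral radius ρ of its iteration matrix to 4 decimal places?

no, ρ = 1.4534

Write A = D+L+U with D = diag(2.2, 1.5, -1.6).
T_J = -D⁻¹(L+U): T[2,1] = -(-0.4)/(-1.6) = -0.2500; T[2,2] = 0.
  T[0,:] = [+0.0000  -0.8636  +0.5909]
  T[1,:] = [-0.9333  +0.0000  -0.5333]
  T[2,:] = [+1.1875  -0.2500  +0.0000]
|λ(T)| sorted: 1.4534, 0.9652, 0.4882.
ρ(T) = max|λ| = 1.4534; 1.4534 > 1, so it fails to converge.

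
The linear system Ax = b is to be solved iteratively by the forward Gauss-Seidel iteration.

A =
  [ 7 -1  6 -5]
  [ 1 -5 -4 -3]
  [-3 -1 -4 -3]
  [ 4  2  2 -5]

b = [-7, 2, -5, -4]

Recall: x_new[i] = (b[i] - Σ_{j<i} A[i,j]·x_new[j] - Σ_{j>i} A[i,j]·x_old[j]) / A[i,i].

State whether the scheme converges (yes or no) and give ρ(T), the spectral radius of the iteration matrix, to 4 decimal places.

Split A = D + L + U, D = diag(7, -5, -4, -5).
T_GS = -(D+L)⁻¹U: row 0 first, T[0,2] = -(6)/(7) = -0.8571; later rows by forward substitution.
  T[0,:] = [+0.0000, +0.1429, -0.8571, +0.7143]
  T[1,:] = [+0.0000, +0.0286, -0.9714, -0.4571]
  T[2,:] = [+0.0000, -0.1143, +0.8857, -1.1714]
  T[3,:] = [+0.0000, +0.0800, -0.7200, -0.0800]
moduli |λ_i(T)| = 1.5058, 0.5950, 0.0765, 0.0000.
spectral radius ρ = 1.5058; 1.5058 > 1, so it fails to converge.

no, ρ = 1.5058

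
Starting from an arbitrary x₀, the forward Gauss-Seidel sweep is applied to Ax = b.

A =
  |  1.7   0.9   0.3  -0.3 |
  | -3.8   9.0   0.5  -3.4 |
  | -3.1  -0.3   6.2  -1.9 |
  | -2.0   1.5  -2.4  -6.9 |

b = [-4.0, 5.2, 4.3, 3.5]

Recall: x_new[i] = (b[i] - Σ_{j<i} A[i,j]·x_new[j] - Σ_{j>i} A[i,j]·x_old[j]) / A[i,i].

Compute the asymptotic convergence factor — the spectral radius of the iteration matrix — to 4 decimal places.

Write A = D+L+U with D = diag(1.7, 9, 6.2, -6.9).
T_GS = -(D+L)⁻¹U: row 0 first, T[0,3] = -(-0.3)/(1.7) = +0.1765; later rows by forward substitution.
  T[0,:] = [+0.0000, -0.5294, -0.1765, +0.1765]
  T[1,:] = [+0.0000, -0.2235, -0.1301, +0.4523]
  T[2,:] = [+0.0000, -0.2755, -0.0945, +0.4166]
  T[3,:] = [+0.0000, +0.2007, +0.0558, -0.0977]
eigenvalue magnitudes: 0.5890, 0.1420, 0.0312, 0.0000.
spectral radius ρ = 0.5890; 0.5890 < 1, so it converges for any x₀.

0.5890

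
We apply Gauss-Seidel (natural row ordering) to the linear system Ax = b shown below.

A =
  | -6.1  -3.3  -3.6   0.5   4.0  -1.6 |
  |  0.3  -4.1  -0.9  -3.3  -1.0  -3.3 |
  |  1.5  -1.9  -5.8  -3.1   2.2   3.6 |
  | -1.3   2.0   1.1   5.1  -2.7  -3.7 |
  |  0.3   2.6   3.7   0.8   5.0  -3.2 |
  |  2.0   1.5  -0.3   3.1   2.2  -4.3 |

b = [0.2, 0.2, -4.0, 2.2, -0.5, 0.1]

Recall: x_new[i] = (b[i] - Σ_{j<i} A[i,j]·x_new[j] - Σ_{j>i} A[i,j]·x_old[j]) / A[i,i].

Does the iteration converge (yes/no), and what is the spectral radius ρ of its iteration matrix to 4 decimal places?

no, ρ = 1.2627

Write A = D+L+U with D = diag(-6.1, -4.1, -5.8, 5.1, 5, -4.3).
GS T = -(D+L)⁻¹U: row 0 first, T[0,5] = -(-1.6)/(-6.1) = -0.2623; later rows by forward substitution.
  T[0,:] = [+0.0000, -0.5410, -0.5902, +0.0820, +0.6557, -0.2623]
  T[1,:] = [+0.0000, -0.0396, -0.2627, -0.7989, -0.1959, -0.8241]
  T[2,:] = [+0.0000, -0.1269, -0.0666, -0.2516, +0.6131, +0.8228]
  T[3,:] = [+0.0000, -0.0950, -0.0331, +0.3884, +0.6412, +0.8043]
  T[4,:] = [+0.0000, +0.1622, +0.2266, +0.5345, -0.4937, +0.3467]
  T[5,:] = [+0.0000, -0.2421, -0.2694, +0.3305, +0.4035, +0.2904]
eigenvalue magnitudes: 1.2627, 0.9654, 0.3383, 0.3383, 0.0717, 0.0000.
spectral radius ρ = 1.2627; 1.2627 > 1: divergent.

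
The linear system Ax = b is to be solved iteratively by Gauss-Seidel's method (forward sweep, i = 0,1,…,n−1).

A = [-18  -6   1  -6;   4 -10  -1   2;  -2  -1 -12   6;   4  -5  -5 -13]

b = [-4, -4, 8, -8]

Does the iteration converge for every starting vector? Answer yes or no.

yes

Split A = D + L + U, D = diag(-18, -10, -12, -13).
T_GS = -(D+L)⁻¹U: row 0 first, T[0,3] = -(-6)/(-18) = -0.3333; later rows by forward substitution.
  T[0,:] = [+0.0000, -0.3333, +0.0556, -0.3333]
  T[1,:] = [+0.0000, -0.1333, -0.0778, +0.0667]
  T[2,:] = [+0.0000, +0.0667, -0.0028, +0.5500]
  T[3,:] = [+0.0000, -0.0769, +0.0481, -0.3397]
eigenvalue magnitudes: 0.3438, 0.2049, 0.0728, 0.0000.
ρ(T) = max|λ| = 0.3438; 0.3438 < 1 ⇒ converges.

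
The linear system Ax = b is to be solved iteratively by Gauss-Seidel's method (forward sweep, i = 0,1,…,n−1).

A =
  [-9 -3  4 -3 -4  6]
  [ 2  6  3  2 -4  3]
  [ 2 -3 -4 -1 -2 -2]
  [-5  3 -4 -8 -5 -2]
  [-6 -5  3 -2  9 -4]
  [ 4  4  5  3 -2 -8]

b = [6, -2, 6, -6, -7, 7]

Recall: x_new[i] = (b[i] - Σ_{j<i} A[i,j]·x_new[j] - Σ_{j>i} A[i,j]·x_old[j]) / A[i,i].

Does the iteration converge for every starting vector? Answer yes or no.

no

Split A = D + L + U, D = diag(-9, 6, -4, -8, 9, -8).
Gauss-Seidel: T = -(D+L)⁻¹U, row 0 first, T[0,3] = -(-3)/(-9) = -0.3333; later rows by forward substitution.
  T[0,:] = [+0.0000, -0.3333, +0.4444, -0.3333, -0.4444, +0.6667]
  T[1,:] = [+0.0000, +0.1111, -0.6481, -0.2222, +0.8148, -0.7222]
  T[2,:] = [+0.0000, -0.2500, +0.7083, -0.2500, -1.3333, +0.3750]
  T[3,:] = [+0.0000, +0.3750, -0.8750, +0.2500, +0.6250, -1.1250]
  T[4,:] = [+0.0000, +0.0062, -0.4943, -0.2068, +0.7397, +0.1127]
  T[5,:] = [+0.0000, -0.1283, +0.1363, -0.2886, -0.5987, -0.2434]
|λ(T)| sorted: 1.6074, 0.7591, 0.6789, 0.1643, 0.0425, 0.0000.
ρ(T) = max|λ| = 1.6074; 1.6074 > 1, so it fails to converge.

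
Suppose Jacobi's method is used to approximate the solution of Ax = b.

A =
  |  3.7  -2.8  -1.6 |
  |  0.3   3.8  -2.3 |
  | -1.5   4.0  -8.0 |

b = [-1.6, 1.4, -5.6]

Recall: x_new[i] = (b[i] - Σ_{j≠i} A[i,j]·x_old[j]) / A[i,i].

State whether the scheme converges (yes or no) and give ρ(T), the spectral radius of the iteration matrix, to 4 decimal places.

Split A = D + L + U, D = diag(3.7, 3.8, -8).
Jacobi T = -D⁻¹(L+U): T[2,0] = -(-1.5)/(-8) = -0.1875; T[2,2] = 0.
  T[0,:] = [+0.0000, +0.7568, +0.4324]
  T[1,:] = [-0.0789, +0.0000, +0.6053]
  T[2,:] = [-0.1875, +0.5000, +0.0000]
eigenvalue magnitudes: 0.5820, 0.4206, 0.4206.
ρ = 0.5820; 0.5820 < 1: convergent.

yes, ρ = 0.5820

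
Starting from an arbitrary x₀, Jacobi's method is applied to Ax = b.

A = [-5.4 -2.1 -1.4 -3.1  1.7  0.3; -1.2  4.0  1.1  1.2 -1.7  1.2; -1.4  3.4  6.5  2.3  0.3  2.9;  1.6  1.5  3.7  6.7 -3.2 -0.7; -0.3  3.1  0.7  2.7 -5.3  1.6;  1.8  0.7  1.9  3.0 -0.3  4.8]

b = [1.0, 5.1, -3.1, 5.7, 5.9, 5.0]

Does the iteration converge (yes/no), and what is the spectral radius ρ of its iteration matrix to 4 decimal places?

Write A = D+L+U with D = diag(-5.4, 4, 6.5, 6.7, -5.3, 4.8).
T_J = -D⁻¹(L+U): T[5,3] = -(3)/(4.8) = -0.6250; T[5,5] = 0.
  T[0,:] = [+0.0000, -0.3889, -0.2593, -0.5741, +0.3148, +0.0556]
  T[1,:] = [+0.3000, +0.0000, -0.2750, -0.3000, +0.4250, -0.3000]
  T[2,:] = [+0.2154, -0.5231, +0.0000, -0.3538, -0.0462, -0.4462]
  T[3,:] = [-0.2388, -0.2239, -0.5522, +0.0000, +0.4776, +0.1045]
  T[4,:] = [-0.0566, +0.5849, +0.1321, +0.5094, +0.0000, +0.3019]
  T[5,:] = [-0.3750, -0.1458, -0.3958, -0.6250, +0.0625, +0.0000]
|λ(T)| sorted: 1.2750, 0.6923, 0.4399, 0.4063, 0.4063, 0.0177.
spectral radius ρ = 1.2750; 1.2750 > 1: divergent.

no, ρ = 1.2750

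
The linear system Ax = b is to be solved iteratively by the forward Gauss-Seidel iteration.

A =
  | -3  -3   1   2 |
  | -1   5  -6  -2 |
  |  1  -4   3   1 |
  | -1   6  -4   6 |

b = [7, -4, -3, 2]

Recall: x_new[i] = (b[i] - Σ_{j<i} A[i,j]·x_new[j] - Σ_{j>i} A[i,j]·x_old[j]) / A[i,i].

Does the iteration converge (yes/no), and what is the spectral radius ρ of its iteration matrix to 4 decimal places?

no, ρ = 1.6147

A = D + L + U where D = diag(-3, 5, 3, 6).
GS T = -(D+L)⁻¹U: row 0 first, T[0,3] = -(2)/(-3) = +0.6667; later rows by forward substitution.
  T[0,:] = [+0.0000, -1.0000, +0.3333, +0.6667]
  T[1,:] = [+0.0000, -0.2000, +1.2667, +0.5333]
  T[2,:] = [+0.0000, +0.0667, +1.5778, +0.1556]
  T[3,:] = [+0.0000, +0.0778, -0.1593, -0.3185]
|roots of det(T-λI)|: 1.6147, 0.4670, 0.0884, 0.0000.
spectral radius ρ = 1.6147; 1.6147 > 1, so it fails to converge.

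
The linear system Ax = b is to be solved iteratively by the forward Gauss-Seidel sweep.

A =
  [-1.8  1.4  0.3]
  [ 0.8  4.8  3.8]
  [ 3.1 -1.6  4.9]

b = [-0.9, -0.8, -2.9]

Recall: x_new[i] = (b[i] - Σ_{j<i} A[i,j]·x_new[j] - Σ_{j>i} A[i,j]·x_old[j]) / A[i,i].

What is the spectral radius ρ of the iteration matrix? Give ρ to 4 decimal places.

Diagonal D = diag(-1.8, 4.8, 4.9); L, U strict lower/upper.
GS T = -(D+L)⁻¹U: row 0 first, T[0,2] = -(0.3)/(-1.8) = +0.1667; later rows by forward substitution.
  T[0,:] = [+0.0000 +0.7778 +0.1667]
  T[1,:] = [+0.0000 -0.1296 -0.8194]
  T[2,:] = [+0.0000 -0.5344 -0.3730]
eigenvalue magnitudes: 0.9242, 0.4215, 0.0000.
ρ(T) = max|λ| = 0.9242; 0.9242 < 1: convergent.

0.9242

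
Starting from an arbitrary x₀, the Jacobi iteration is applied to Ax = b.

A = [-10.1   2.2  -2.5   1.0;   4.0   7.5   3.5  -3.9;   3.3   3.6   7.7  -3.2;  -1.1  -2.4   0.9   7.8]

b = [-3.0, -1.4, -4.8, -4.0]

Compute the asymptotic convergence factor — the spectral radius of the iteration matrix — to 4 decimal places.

Split A = D + L + U, D = diag(-10.1, 7.5, 7.7, 7.8).
T_J = -D⁻¹(L+U): T[0,1] = -(2.2)/(-10.1) = +0.2178; T[0,0] = 0.
  T[0,:] = [+0.0000 +0.2178 -0.2475 +0.0990]
  T[1,:] = [-0.5333 +0.0000 -0.4667 +0.5200]
  T[2,:] = [-0.4286 -0.4675 +0.0000 +0.4156]
  T[3,:] = [+0.1410 +0.3077 -0.1154 +0.0000]
|λ(T)| sorted: 0.6566, 0.4677, 0.1102, 0.0788.
ρ(T) = max|λ| = 0.6566; 0.6566 < 1, so it converges for any x₀.

0.6566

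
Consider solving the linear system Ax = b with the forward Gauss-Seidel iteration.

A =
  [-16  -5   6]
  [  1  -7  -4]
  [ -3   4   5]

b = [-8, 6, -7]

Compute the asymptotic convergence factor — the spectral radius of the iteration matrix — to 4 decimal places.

Write A = D+L+U with D = diag(-16, -7, 5).
Gauss-Seidel: T = -(D+L)⁻¹U, row 0 first, T[0,1] = -(-5)/(-16) = -0.3125; later rows by forward substitution.
  T[0,:] = [+0.0000 -0.3125 +0.3750]
  T[1,:] = [+0.0000 -0.0446 -0.5179]
  T[2,:] = [+0.0000 -0.1518 +0.6393]
moduli |λ_i(T)| = 0.7395, 0.1449, 0.0000.
ρ = 0.7395; 0.7395 < 1: convergent.

0.7395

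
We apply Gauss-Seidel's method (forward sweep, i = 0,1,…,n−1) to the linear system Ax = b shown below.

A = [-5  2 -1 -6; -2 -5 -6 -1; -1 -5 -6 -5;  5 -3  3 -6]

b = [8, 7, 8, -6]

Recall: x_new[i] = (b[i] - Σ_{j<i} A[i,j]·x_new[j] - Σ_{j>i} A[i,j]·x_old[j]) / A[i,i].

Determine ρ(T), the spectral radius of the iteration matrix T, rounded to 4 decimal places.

Split A = D + L + U, D = diag(-5, -5, -6, -6).
T_GS = -(D+L)⁻¹U: row 0 first, T[0,1] = -(2)/(-5) = +0.4000; later rows by forward substitution.
  T[0,:] = [+0.0000  +0.4000  -0.2000  -1.2000]
  T[1,:] = [+0.0000  -0.1600  -1.1200  +0.2800]
  T[2,:] = [+0.0000  +0.0667  +0.9667  -0.8667]
  T[3,:] = [+0.0000  +0.4467  +0.8767  -1.5733]
|λ(T)| sorted: 1.1372, 0.7575, 0.3870, 0.0000.
spectral radius ρ = 1.1372; 1.1372 > 1, so it fails to converge.

1.1372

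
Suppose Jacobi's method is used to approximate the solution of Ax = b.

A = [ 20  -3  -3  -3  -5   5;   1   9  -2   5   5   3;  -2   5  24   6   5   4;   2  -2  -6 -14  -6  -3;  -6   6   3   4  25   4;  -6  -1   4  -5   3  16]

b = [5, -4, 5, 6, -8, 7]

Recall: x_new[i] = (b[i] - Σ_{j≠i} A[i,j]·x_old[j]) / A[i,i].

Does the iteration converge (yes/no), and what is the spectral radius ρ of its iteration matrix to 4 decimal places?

yes, ρ = 0.8867

Split A = D + L + U, D = diag(20, 9, 24, -14, 25, 16).
Jacobi: T = -D⁻¹(L+U), T[4,5] = -(4)/(25) = -0.1600; T[4,4] = 0.
  T[0,:] = [+0.0000, +0.1500, +0.1500, +0.1500, +0.2500, -0.2500]
  T[1,:] = [-0.1111, +0.0000, +0.2222, -0.5556, -0.5556, -0.3333]
  T[2,:] = [+0.0833, -0.2083, +0.0000, -0.2500, -0.2083, -0.1667]
  T[3,:] = [+0.1429, -0.1429, -0.4286, +0.0000, -0.4286, -0.2143]
  T[4,:] = [+0.2400, -0.2400, -0.1200, -0.1600, +0.0000, -0.1600]
  T[5,:] = [+0.3750, +0.0625, -0.2500, +0.3125, -0.1875, +0.0000]
|eigenvalues of T|: 0.8867, 0.4077, 0.4077, 0.2918, 0.2850, 0.1342.
ρ = 0.8867; 0.8867 < 1: convergent.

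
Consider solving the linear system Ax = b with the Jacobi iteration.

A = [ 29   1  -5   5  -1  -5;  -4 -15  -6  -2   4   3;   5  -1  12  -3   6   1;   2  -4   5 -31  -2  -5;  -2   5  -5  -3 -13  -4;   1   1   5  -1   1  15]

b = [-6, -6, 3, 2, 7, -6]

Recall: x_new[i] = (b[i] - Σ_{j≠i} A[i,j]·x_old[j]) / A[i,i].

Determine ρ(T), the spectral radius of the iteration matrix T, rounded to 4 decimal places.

0.7146

Write A = D+L+U with D = diag(29, -15, 12, -31, -13, 15).
T_J = -D⁻¹(L+U): T[1,0] = -(-4)/(-15) = -0.2667; T[1,1] = 0.
  T[0,:] = [+0.0000 -0.0345 +0.1724 -0.1724 +0.0345 +0.1724]
  T[1,:] = [-0.2667 +0.0000 -0.4000 -0.1333 +0.2667 +0.2000]
  T[2,:] = [-0.4167 +0.0833 +0.0000 +0.2500 -0.5000 -0.0833]
  T[3,:] = [+0.0645 -0.1290 +0.1613 +0.0000 -0.0645 -0.1613]
  T[4,:] = [-0.1538 +0.3846 -0.3846 -0.2308 +0.0000 -0.3077]
  T[5,:] = [-0.0667 -0.0667 -0.3333 +0.0667 -0.0667 +0.0000]
|eigenvalues of T|: 0.7146, 0.5072, 0.4059, 0.4059, 0.1847, 0.1651.
ρ = 0.7146; 0.7146 < 1 ⇒ converges.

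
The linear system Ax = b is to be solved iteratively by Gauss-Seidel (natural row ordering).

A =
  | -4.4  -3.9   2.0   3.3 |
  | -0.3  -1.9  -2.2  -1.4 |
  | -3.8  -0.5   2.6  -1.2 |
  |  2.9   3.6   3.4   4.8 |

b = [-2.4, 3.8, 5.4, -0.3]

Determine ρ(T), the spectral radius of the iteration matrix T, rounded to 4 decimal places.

Split A = D + L + U, D = diag(-4.4, -1.9, 2.6, 4.8).
T_GS = -(D+L)⁻¹U: row 0 first, T[0,3] = -(3.3)/(-4.4) = +0.7500; later rows by forward substitution.
  T[0,:] = [+0.0000, -0.8864, +0.4545, +0.7500]
  T[1,:] = [+0.0000, +0.1400, -1.2297, -0.8553]
  T[2,:] = [+0.0000, -1.2685, +0.4279, +1.3932]
  T[3,:] = [+0.0000, +1.3291, +0.3446, -0.7985]
|λ(T)| sorted: 1.3491, 0.8763, 0.2421, 0.0000.
ρ(T) = max|λ| = 1.3491; 1.3491 > 1, so it fails to converge.

1.3491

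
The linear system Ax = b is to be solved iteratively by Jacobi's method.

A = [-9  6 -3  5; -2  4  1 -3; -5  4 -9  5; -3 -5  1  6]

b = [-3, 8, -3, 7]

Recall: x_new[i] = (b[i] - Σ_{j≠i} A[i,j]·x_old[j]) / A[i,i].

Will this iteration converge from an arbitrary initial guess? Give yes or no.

no

A = D + L + U where D = diag(-9, 4, -9, 6).
Jacobi: T = -D⁻¹(L+U), T[1,2] = -(1)/(4) = -0.2500; T[1,1] = 0.
  T[0,:] = [+0.0000 +0.6667 -0.3333 +0.5556]
  T[1,:] = [+0.5000 +0.0000 -0.2500 +0.7500]
  T[2,:] = [-0.5556 +0.4444 +0.0000 +0.5556]
  T[3,:] = [+0.5000 +0.8333 -0.1667 +0.0000]
|eigenvalues of T|: 1.1658, 0.7907, 0.6238, 0.2487.
ρ = 1.1658; 1.1658 > 1, so it fails to converge.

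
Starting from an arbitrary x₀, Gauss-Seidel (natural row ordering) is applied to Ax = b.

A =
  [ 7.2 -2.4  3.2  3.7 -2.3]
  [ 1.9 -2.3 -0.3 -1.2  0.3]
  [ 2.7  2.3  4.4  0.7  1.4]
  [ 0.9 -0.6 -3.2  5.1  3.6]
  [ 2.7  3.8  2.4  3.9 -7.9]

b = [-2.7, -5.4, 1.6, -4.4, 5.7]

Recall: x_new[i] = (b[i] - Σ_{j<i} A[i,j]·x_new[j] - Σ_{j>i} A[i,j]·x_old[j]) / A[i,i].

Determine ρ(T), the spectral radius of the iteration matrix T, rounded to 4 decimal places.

1.4504

A = D + L + U where D = diag(7.2, -2.3, 4.4, 5.1, -7.9).
T_GS = -(D+L)⁻¹U: row 0 first, T[0,2] = -(3.2)/(7.2) = -0.4444; later rows by forward substitution.
  T[0,:] = [+0.0000 +0.3333 -0.4444 -0.5139 +0.3194]
  T[1,:] = [+0.0000 +0.2754 -0.4976 -0.9463 +0.3943]
  T[2,:] = [+0.0000 -0.3485 +0.5328 +0.6509 -0.7203]
  T[3,:] = [+0.0000 -0.2451 +0.3542 +0.3878 -1.1678]
  T[4,:] = [+0.0000 +0.0195 -0.0545 -0.2416 -0.4965]
|eigenvalues of T|: 1.4504, 0.7615, 0.0445, 0.0340, 0.0000.
spectral radius ρ = 1.4504; 1.4504 > 1 ⇒ diverges.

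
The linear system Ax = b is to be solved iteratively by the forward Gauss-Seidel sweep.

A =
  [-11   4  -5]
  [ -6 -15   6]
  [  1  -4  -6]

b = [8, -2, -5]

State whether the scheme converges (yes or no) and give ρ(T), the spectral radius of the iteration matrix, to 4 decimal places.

yes, ρ = 0.6466

Split A = D + L + U, D = diag(-11, -15, -6).
T_GS = -(D+L)⁻¹U: row 0 first, T[0,1] = -(4)/(-11) = +0.3636; later rows by forward substitution.
  T[0,:] = [+0.0000 +0.3636 -0.4545]
  T[1,:] = [+0.0000 -0.1455 +0.5818]
  T[2,:] = [+0.0000 +0.1576 -0.4636]
|eigenvalues of T|: 0.6466, 0.0375, 0.0000.
spectral radius ρ = 0.6466; 0.6466 < 1 ⇒ converges.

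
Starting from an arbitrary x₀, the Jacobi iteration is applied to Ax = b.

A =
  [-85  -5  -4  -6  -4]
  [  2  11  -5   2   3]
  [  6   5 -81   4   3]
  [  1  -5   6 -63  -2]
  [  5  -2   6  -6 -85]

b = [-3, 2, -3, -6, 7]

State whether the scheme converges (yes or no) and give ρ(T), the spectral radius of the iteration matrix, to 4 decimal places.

yes, ρ = 0.3132

Write A = D+L+U with D = diag(-85, 11, -81, -63, -85).
T_J = -D⁻¹(L+U): T[2,4] = -(3)/(-81) = +0.0370; T[2,2] = 0.
  T[0,:] = [+0.0000, -0.0588, -0.0471, -0.0706, -0.0471]
  T[1,:] = [-0.1818, +0.0000, +0.4545, -0.1818, -0.2727]
  T[2,:] = [+0.0741, +0.0617, +0.0000, +0.0494, +0.0370]
  T[3,:] = [+0.0159, -0.0794, +0.0952, +0.0000, -0.0317]
  T[4,:] = [+0.0588, -0.0235, +0.0706, -0.0706, +0.0000]
eigenvalue magnitudes: 0.3132, 0.1766, 0.0867, 0.0867, 0.0671.
spectral radius ρ = 0.3132; 0.3132 < 1 ⇒ converges.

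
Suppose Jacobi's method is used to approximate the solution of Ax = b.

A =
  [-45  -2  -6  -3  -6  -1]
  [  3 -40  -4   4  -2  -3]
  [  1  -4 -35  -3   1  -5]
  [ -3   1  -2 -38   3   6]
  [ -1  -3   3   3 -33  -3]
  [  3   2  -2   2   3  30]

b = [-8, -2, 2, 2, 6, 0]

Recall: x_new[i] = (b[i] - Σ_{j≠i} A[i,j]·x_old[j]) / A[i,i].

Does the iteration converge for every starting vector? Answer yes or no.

Let D = diag(-45, -40, -35, -38, -33, 30); L, U the strict triangles.
T_J = -D⁻¹(L+U): T[3,1] = -(1)/(-38) = +0.0263; T[3,3] = 0.
  T[0,:] = [+0.0000  -0.0444  -0.1333  -0.0667  -0.1333  -0.0222]
  T[1,:] = [+0.0750  +0.0000  -0.1000  +0.1000  -0.0500  -0.0750]
  T[2,:] = [+0.0286  -0.1143  +0.0000  -0.0857  +0.0286  -0.1429]
  T[3,:] = [-0.0789  +0.0263  -0.0526  +0.0000  +0.0789  +0.1579]
  T[4,:] = [-0.0303  -0.0909  +0.0909  +0.0909  +0.0000  -0.0909]
  T[5,:] = [-0.1000  -0.0667  +0.0667  -0.0667  -0.1000  +0.0000]
eigenvalue magnitudes: 0.1989, 0.1370, 0.1286, 0.1286, 0.1152, 0.0237.
ρ(T) = max|λ| = 0.1989; 0.1989 < 1, so it converges for any x₀.

yes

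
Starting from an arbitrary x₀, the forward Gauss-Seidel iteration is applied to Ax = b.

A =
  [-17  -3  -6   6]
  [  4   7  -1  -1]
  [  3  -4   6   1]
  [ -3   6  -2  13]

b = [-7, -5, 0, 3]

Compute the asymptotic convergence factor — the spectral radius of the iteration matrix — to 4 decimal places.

0.6501

Split A = D + L + U, D = diag(-17, 7, 6, 13).
GS T = -(D+L)⁻¹U: row 0 first, T[0,2] = -(-6)/(-17) = -0.3529; later rows by forward substitution.
  T[0,:] = [+0.0000 -0.1765 -0.3529 +0.3529]
  T[1,:] = [+0.0000 +0.1008 +0.3445 -0.0588]
  T[2,:] = [+0.0000 +0.1555 +0.4062 -0.3824]
  T[3,:] = [+0.0000 -0.0633 -0.1780 +0.0498]
moduli |λ_i(T)| = 0.6501, 0.0728, 0.0205, 0.0000.
ρ(T) = max|λ| = 0.6501; 0.6501 < 1 ⇒ converges.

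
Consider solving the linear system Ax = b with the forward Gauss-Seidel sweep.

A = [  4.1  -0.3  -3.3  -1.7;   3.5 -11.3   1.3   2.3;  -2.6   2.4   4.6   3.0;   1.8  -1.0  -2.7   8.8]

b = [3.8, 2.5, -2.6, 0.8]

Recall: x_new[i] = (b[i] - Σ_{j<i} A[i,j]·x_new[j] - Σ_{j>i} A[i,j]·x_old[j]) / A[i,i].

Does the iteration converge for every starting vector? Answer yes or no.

yes

Let D = diag(4.1, -11.3, 4.6, 8.8); L, U the strict triangles.
Gauss-Seidel: T = -(D+L)⁻¹U, row 0 first, T[0,1] = -(-0.3)/(4.1) = +0.0732; later rows by forward substitution.
  T[0,:] = [+0.0000, +0.0732, +0.8049, +0.4146]
  T[1,:] = [+0.0000, +0.0227, +0.3643, +0.3320]
  T[2,:] = [+0.0000, +0.0295, +0.2648, -0.5910]
  T[3,:] = [+0.0000, -0.0033, -0.0420, -0.2284]
moduli |λ_i(T)| = 0.3430, 0.2719, 0.0120, 0.0000.
spectral radius ρ = 0.3430; 0.3430 < 1, so it converges for any x₀.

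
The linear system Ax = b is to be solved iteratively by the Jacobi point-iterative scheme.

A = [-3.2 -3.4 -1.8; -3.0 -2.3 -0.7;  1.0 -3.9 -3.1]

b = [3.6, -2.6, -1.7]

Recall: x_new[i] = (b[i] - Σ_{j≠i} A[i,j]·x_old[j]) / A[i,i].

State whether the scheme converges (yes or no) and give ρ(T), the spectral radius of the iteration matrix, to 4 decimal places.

no, ρ = 1.4650

Write A = D+L+U with D = diag(-3.2, -2.3, -3.1).
Jacobi: T = -D⁻¹(L+U), T[2,0] = -(1)/(-3.1) = +0.3226; T[2,2] = 0.
  T[0,:] = [+0.0000 -1.0625 -0.5625]
  T[1,:] = [-1.3043 +0.0000 -0.3043]
  T[2,:] = [+0.3226 -1.2581 +0.0000]
|roots of det(T-λI)|: 1.4650, 0.7476, 0.7476.
ρ = 1.4650; 1.4650 > 1 ⇒ diverges.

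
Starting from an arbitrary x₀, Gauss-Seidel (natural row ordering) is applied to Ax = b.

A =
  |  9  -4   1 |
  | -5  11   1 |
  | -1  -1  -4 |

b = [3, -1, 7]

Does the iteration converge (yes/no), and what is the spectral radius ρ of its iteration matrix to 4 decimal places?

Let D = diag(9, 11, -4); L, U the strict triangles.
Gauss-Seidel: T = -(D+L)⁻¹U, row 0 first, T[0,1] = -(-4)/(9) = +0.4444; later rows by forward substitution.
  T[0,:] = [+0.0000 +0.4444 -0.1111]
  T[1,:] = [+0.0000 +0.2020 -0.1414]
  T[2,:] = [+0.0000 -0.1616 +0.0631]
|λ(T)| sorted: 0.2989, 0.0338, 0.0000.
ρ = 0.2989; 0.2989 < 1 ⇒ converges.

yes, ρ = 0.2989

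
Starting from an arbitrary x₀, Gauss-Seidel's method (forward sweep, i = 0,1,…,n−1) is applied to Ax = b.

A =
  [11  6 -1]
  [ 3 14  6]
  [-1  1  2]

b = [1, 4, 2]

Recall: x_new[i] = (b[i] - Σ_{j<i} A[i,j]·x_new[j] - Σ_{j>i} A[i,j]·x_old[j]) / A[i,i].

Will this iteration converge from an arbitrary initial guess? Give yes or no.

yes

Let D = diag(11, 14, 2); L, U the strict triangles.
T_GS = -(D+L)⁻¹U: row 0 first, T[0,1] = -(6)/(11) = -0.5455; later rows by forward substitution.
  T[0,:] = [+0.0000, -0.5455, +0.0909]
  T[1,:] = [+0.0000, +0.1169, -0.4481]
  T[2,:] = [+0.0000, -0.3312, +0.2695]
moduli |λ_i(T)| = 0.5859, 0.1995, 0.0000.
ρ(T) = max|λ| = 0.5859; 0.5859 < 1 ⇒ converges.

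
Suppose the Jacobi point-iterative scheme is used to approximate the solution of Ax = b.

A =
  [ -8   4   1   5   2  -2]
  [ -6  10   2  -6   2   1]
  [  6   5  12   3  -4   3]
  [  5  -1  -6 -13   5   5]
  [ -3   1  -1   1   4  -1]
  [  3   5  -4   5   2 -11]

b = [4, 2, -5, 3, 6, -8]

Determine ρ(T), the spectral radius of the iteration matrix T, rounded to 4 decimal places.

1.1257

Split A = D + L + U, D = diag(-8, 10, 12, -13, 4, -11).
T_J = -D⁻¹(L+U): T[0,3] = -(5)/(-8) = +0.6250; T[0,0] = 0.
  T[0,:] = [+0.0000  +0.5000  +0.1250  +0.6250  +0.2500  -0.2500]
  T[1,:] = [+0.6000  +0.0000  -0.2000  +0.6000  -0.2000  -0.1000]
  T[2,:] = [-0.5000  -0.4167  +0.0000  -0.2500  +0.3333  -0.2500]
  T[3,:] = [+0.3846  -0.0769  -0.4615  +0.0000  +0.3846  +0.3846]
  T[4,:] = [+0.7500  -0.2500  +0.2500  -0.2500  +0.0000  +0.2500]
  T[5,:] = [+0.2727  +0.4545  -0.3636  +0.4545  +0.1818  +0.0000]
|λ(T)| sorted: 1.1257, 0.8024, 0.5248, 0.4947, 0.4947, 0.2677.
spectral radius ρ = 1.1257; 1.1257 > 1 ⇒ diverges.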